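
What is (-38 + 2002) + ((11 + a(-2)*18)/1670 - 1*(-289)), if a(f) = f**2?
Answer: 3762593/1670 ≈ 2253.1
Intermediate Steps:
(-38 + 2002) + ((11 + a(-2)*18)/1670 - 1*(-289)) = (-38 + 2002) + ((11 + (-2)**2*18)/1670 - 1*(-289)) = 1964 + ((11 + 4*18)*(1/1670) + 289) = 1964 + ((11 + 72)*(1/1670) + 289) = 1964 + (83*(1/1670) + 289) = 1964 + (83/1670 + 289) = 1964 + 482713/1670 = 3762593/1670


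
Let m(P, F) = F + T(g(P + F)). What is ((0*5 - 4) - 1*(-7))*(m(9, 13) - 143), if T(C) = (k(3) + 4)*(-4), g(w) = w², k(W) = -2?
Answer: -414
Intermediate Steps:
T(C) = -8 (T(C) = (-2 + 4)*(-4) = 2*(-4) = -8)
m(P, F) = -8 + F (m(P, F) = F - 8 = -8 + F)
((0*5 - 4) - 1*(-7))*(m(9, 13) - 143) = ((0*5 - 4) - 1*(-7))*((-8 + 13) - 143) = ((0 - 4) + 7)*(5 - 143) = (-4 + 7)*(-138) = 3*(-138) = -414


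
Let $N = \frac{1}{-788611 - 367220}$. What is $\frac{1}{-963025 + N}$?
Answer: $- \frac{1155831}{1113094148776} \approx -1.0384 \cdot 10^{-6}$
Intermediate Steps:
$N = - \frac{1}{1155831}$ ($N = \frac{1}{-1155831} = - \frac{1}{1155831} \approx -8.6518 \cdot 10^{-7}$)
$\frac{1}{-963025 + N} = \frac{1}{-963025 - \frac{1}{1155831}} = \frac{1}{- \frac{1113094148776}{1155831}} = - \frac{1155831}{1113094148776}$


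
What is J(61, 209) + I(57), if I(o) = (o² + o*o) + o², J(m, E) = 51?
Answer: 9798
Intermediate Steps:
I(o) = 3*o² (I(o) = (o² + o²) + o² = 2*o² + o² = 3*o²)
J(61, 209) + I(57) = 51 + 3*57² = 51 + 3*3249 = 51 + 9747 = 9798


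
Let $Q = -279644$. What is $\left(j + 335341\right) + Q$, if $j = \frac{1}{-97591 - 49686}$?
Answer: $\frac{8202887068}{147277} \approx 55697.0$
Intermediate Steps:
$j = - \frac{1}{147277}$ ($j = \frac{1}{-147277} = - \frac{1}{147277} \approx -6.7899 \cdot 10^{-6}$)
$\left(j + 335341\right) + Q = \left(- \frac{1}{147277} + 335341\right) - 279644 = \frac{49388016456}{147277} - 279644 = \frac{8202887068}{147277}$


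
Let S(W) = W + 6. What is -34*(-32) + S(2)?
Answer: 1096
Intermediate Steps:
S(W) = 6 + W
-34*(-32) + S(2) = -34*(-32) + (6 + 2) = 1088 + 8 = 1096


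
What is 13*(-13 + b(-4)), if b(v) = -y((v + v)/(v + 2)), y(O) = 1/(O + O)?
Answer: -1365/8 ≈ -170.63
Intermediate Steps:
y(O) = 1/(2*O)
b(v) = -(2 + v)/(4*v) (b(v) = -1/(2*((v + v)/(v + 2))) = -1/(2*((2*v)/(2 + v))) = -1/(2*(2*v/(2 + v))) = -(2 + v)/(2*v)/2 = -(2 + v)/(4*v))
13*(-13 + b(-4)) = 13*(-13 + (¼)*(-2 - 1*(-4))/(-4)) = 13*(-13 + (¼)*(-¼)*(-2 + 4)) = 13*(-13 + (¼)*(-¼)*2) = 13*(-13 - ⅛) = 13*(-105/8) = -1365/8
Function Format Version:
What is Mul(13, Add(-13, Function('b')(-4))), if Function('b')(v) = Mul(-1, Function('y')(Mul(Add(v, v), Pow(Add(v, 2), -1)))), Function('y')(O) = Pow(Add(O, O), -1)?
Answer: Rational(-1365, 8) ≈ -170.63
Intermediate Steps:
Function('y')(O) = Mul(Rational(1, 2), Pow(O, -1)) (Function('y')(O) = Pow(Mul(2, O), -1) = Mul(Rational(1, 2), Pow(O, -1)))
Function('b')(v) = Mul(Rational(-1, 4), Pow(v, -1), Add(2, v)) (Function('b')(v) = Mul(-1, Mul(Rational(1, 2), Pow(Mul(Add(v, v), Pow(Add(v, 2), -1)), -1))) = Mul(-1, Mul(Rational(1, 2), Pow(Mul(Mul(2, v), Pow(Add(2, v), -1)), -1))) = Mul(-1, Mul(Rational(1, 2), Pow(Mul(2, v, Pow(Add(2, v), -1)), -1))) = Mul(-1, Mul(Rational(1, 2), Mul(Rational(1, 2), Pow(v, -1), Add(2, v)))) = Mul(-1, Mul(Rational(1, 4), Pow(v, -1), Add(2, v))) = Mul(Rational(-1, 4), Pow(v, -1), Add(2, v)))
Mul(13, Add(-13, Function('b')(-4))) = Mul(13, Add(-13, Mul(Rational(1, 4), Pow(-4, -1), Add(-2, Mul(-1, -4))))) = Mul(13, Add(-13, Mul(Rational(1, 4), Rational(-1, 4), Add(-2, 4)))) = Mul(13, Add(-13, Mul(Rational(1, 4), Rational(-1, 4), 2))) = Mul(13, Add(-13, Rational(-1, 8))) = Mul(13, Rational(-105, 8)) = Rational(-1365, 8)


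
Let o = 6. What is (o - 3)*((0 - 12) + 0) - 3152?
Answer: -3188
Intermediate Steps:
(o - 3)*((0 - 12) + 0) - 3152 = (6 - 3)*((0 - 12) + 0) - 3152 = 3*(-12 + 0) - 3152 = 3*(-12) - 3152 = -36 - 3152 = -3188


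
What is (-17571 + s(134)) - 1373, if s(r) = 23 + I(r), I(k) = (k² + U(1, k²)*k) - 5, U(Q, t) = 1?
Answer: -836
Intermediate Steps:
I(k) = -5 + k + k² (I(k) = (k² + 1*k) - 5 = (k² + k) - 5 = (k + k²) - 5 = -5 + k + k²)
s(r) = 18 + r + r² (s(r) = 23 + (-5 + r + r²) = 18 + r + r²)
(-17571 + s(134)) - 1373 = (-17571 + (18 + 134 + 134²)) - 1373 = (-17571 + (18 + 134 + 17956)) - 1373 = (-17571 + 18108) - 1373 = 537 - 1373 = -836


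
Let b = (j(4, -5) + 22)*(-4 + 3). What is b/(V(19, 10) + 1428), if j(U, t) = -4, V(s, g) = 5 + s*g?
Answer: -6/541 ≈ -0.011091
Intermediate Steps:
V(s, g) = 5 + g*s
b = -18 (b = (-4 + 22)*(-4 + 3) = 18*(-1) = -18)
b/(V(19, 10) + 1428) = -18/((5 + 10*19) + 1428) = -18/((5 + 190) + 1428) = -18/(195 + 1428) = -18/1623 = (1/1623)*(-18) = -6/541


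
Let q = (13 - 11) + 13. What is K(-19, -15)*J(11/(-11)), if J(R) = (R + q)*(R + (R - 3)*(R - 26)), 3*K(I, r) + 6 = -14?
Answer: -29960/3 ≈ -9986.7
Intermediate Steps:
K(I, r) = -20/3 (K(I, r) = -2 + (⅓)*(-14) = -2 - 14/3 = -20/3)
q = 15 (q = 2 + 13 = 15)
J(R) = (15 + R)*(R + (-26 + R)*(-3 + R)) (J(R) = (R + 15)*(R + (R - 3)*(R - 26)) = (15 + R)*(R + (-3 + R)*(-26 + R)) = (15 + R)*(R + (-26 + R)*(-3 + R)))
K(-19, -15)*J(11/(-11)) = -20*(1170 + (11/(-11))³ - 3762/(-11) - 13*1²)/3 = -20*(1170 + (11*(-1/11))³ - 3762*(-1)/11 - 13*1²)/3 = -20*(1170 + (-1)³ - 342*(-1) - 13*(-1)²)/3 = -20*(1170 - 1 + 342 - 13*1)/3 = -20*(1170 - 1 + 342 - 13)/3 = -20/3*1498 = -29960/3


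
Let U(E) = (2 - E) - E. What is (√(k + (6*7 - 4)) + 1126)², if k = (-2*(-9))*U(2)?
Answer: (1126 + √2)² ≈ 1.2711e+6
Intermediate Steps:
U(E) = 2 - 2*E
k = -36 (k = (-2*(-9))*(2 - 2*2) = 18*(2 - 4) = 18*(-2) = -36)
(√(k + (6*7 - 4)) + 1126)² = (√(-36 + (6*7 - 4)) + 1126)² = (√(-36 + (42 - 4)) + 1126)² = (√(-36 + 38) + 1126)² = (√2 + 1126)² = (1126 + √2)²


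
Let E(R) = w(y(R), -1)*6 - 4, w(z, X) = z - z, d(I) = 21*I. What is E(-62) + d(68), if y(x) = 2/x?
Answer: 1424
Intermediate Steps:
w(z, X) = 0
E(R) = -4 (E(R) = 0*6 - 4 = 0 - 4 = -4)
E(-62) + d(68) = -4 + 21*68 = -4 + 1428 = 1424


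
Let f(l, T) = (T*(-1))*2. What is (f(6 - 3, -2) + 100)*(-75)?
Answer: -7800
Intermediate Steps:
f(l, T) = -2*T (f(l, T) = -T*2 = -2*T)
(f(6 - 3, -2) + 100)*(-75) = (-2*(-2) + 100)*(-75) = (4 + 100)*(-75) = 104*(-75) = -7800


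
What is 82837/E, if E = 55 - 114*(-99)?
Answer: 82837/11341 ≈ 7.3042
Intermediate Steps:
E = 11341 (E = 55 + 11286 = 11341)
82837/E = 82837/11341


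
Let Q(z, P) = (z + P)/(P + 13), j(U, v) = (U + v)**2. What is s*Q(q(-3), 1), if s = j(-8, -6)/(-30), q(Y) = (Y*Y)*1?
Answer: -14/3 ≈ -4.6667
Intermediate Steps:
q(Y) = Y**2 (q(Y) = Y**2*1 = Y**2)
s = -98/15 (s = (-8 - 6)**2/(-30) = (-14)**2*(-1/30) = 196*(-1/30) = -98/15 ≈ -6.5333)
Q(z, P) = (P + z)/(13 + P)
s*Q(q(-3), 1) = -98*(1 + (-3)**2)/(15*(13 + 1)) = -98*(1 + 9)/(15*14) = -7*10/15 = -98/15*5/7 = -14/3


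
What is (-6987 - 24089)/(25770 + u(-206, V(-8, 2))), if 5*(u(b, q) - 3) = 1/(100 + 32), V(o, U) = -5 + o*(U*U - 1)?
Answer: -20510160/17010181 ≈ -1.2058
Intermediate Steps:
V(o, U) = -5 + o*(-1 + U**2) (V(o, U) = -5 + o*(U**2 - 1) = -5 + o*(-1 + U**2))
u(b, q) = 1981/660 (u(b, q) = 3 + 1/(5*(100 + 32)) = 3 + (1/5)/132 = 3 + (1/5)*(1/132) = 3 + 1/660 = 1981/660)
(-6987 - 24089)/(25770 + u(-206, V(-8, 2))) = (-6987 - 24089)/(25770 + 1981/660) = -31076/17010181/660 = -31076*660/17010181 = -20510160/17010181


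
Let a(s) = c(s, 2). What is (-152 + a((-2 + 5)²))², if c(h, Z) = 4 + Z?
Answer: 21316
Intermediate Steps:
a(s) = 6 (a(s) = 4 + 2 = 6)
(-152 + a((-2 + 5)²))² = (-152 + 6)² = (-146)² = 21316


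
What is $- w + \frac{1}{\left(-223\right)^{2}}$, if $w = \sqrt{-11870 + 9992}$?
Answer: $\frac{1}{49729} - i \sqrt{1878} \approx 2.0109 \cdot 10^{-5} - 43.336 i$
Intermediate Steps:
$w = i \sqrt{1878}$ ($w = \sqrt{-1878} = i \sqrt{1878} \approx 43.336 i$)
$- w + \frac{1}{\left(-223\right)^{2}} = - i \sqrt{1878} + \frac{1}{\left(-223\right)^{2}} = - i \sqrt{1878} + \frac{1}{49729} = \frac{1}{49729} - i \sqrt{1878}$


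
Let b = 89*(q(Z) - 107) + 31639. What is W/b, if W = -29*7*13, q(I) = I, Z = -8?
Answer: -2639/21404 ≈ -0.12329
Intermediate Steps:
W = -2639 (W = -203*13 = -2639)
b = 21404 (b = 89*(-8 - 107) + 31639 = 89*(-115) + 31639 = -10235 + 31639 = 21404)
W/b = -2639/21404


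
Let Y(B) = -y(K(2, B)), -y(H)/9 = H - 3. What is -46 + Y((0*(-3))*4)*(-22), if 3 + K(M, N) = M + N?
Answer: 746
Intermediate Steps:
K(M, N) = -3 + M + N (K(M, N) = -3 + (M + N) = -3 + M + N)
y(H) = 27 - 9*H (y(H) = -9*(H - 3) = -9*(-3 + H) = 27 - 9*H)
Y(B) = -36 + 9*B (Y(B) = -(27 - 9*(-3 + 2 + B)) = -(27 - 9*(-1 + B)) = -(27 + (9 - 9*B)) = -(36 - 9*B) = -36 + 9*B)
-46 + Y((0*(-3))*4)*(-22) = -46 + (-36 + 9*((0*(-3))*4))*(-22) = -46 + (-36 + 9*(0*4))*(-22) = -46 + (-36 + 9*0)*(-22) = -46 + (-36 + 0)*(-22) = -46 - 36*(-22) = -46 + 792 = 746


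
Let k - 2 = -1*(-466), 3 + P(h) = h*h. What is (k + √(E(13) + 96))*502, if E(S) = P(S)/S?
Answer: 234936 + 502*√18382/13 ≈ 2.4017e+5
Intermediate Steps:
P(h) = -3 + h² (P(h) = -3 + h*h = -3 + h²)
k = 468 (k = 2 - 1*(-466) = 2 + 466 = 468)
E(S) = (-3 + S²)/S
(k + √(E(13) + 96))*502 = (468 + √((13 - 3/13) + 96))*502 = (468 + √(166/13 + 96))*502 = (468 + √(1414/13))*502 = (468 + √18382/13)*502 = 234936 + 502*√18382/13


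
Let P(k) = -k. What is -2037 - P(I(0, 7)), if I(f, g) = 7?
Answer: -2030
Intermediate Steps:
-2037 - P(I(0, 7)) = -2037 - (-1)*7 = -2037 - 1*(-7) = -2037 + 7 = -2030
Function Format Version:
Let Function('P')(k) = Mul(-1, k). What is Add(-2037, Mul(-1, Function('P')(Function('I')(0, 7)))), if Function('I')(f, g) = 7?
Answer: -2030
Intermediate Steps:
Add(-2037, Mul(-1, Function('P')(Function('I')(0, 7)))) = Add(-2037, Mul(-1, Mul(-1, 7))) = Add(-2037, Mul(-1, -7)) = Add(-2037, 7) = -2030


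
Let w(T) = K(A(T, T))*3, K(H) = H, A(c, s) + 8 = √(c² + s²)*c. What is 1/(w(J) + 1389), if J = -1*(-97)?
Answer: -455/530554611 + 9409*√2/530554611 ≈ 2.4222e-5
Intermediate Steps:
A(c, s) = -8 + c*√(c² + s²) (A(c, s) = -8 + √(c² + s²)*c = -8 + c*√(c² + s²))
J = 97
w(T) = -24 + 3*T*√2*√(T²) (w(T) = (-8 + T*√(T² + T²))*3 = (-8 + T*√(2*T²))*3 = (-8 + T*(√2*√(T²)))*3 = (-8 + T*√2*√(T²))*3 = -24 + 3*T*√2*√(T²))
1/(w(J) + 1389) = 1/((-24 + 3*97*√2*√(97²)) + 1389) = 1/((-24 + 3*97*√2*√9409) + 1389) = 1/((-24 + 3*97*√2*97) + 1389) = 1/((-24 + 28227*√2) + 1389) = 1/(1365 + 28227*√2)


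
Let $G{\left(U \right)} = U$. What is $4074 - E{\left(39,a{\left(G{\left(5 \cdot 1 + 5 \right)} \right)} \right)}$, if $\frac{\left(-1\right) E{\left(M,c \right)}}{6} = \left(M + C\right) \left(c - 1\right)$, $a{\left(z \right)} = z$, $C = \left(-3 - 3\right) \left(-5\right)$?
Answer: $7800$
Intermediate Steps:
$C = 30$ ($C = \left(-6\right) \left(-5\right) = 30$)
$E{\left(M,c \right)} = - 6 \left(-1 + c\right) \left(30 + M\right)$ ($E{\left(M,c \right)} = - 6 \left(M + 30\right) \left(c - 1\right) = - 6 \left(30 + M\right) \left(-1 + c\right) = - 6 \left(-1 + c\right) \left(30 + M\right)$)
$4074 - E{\left(39,a{\left(G{\left(5 \cdot 1 + 5 \right)} \right)} \right)} = 4074 - \left(180 - 180 \left(5 \cdot 1 + 5\right) + 6 \cdot 39 - 234 \left(5 \cdot 1 + 5\right)\right) = 4074 - \left(180 - 180 \left(5 + 5\right) + 234 - 234 \left(5 + 5\right)\right) = 4074 - \left(180 - 1800 + 234 - 234 \cdot 10\right) = 4074 - \left(180 - 1800 + 234 - 2340\right) = 4074 - -3726 = 4074 + 3726 = 7800$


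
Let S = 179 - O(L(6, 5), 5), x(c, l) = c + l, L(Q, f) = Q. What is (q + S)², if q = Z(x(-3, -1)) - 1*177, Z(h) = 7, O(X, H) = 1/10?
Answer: 7921/100 ≈ 79.210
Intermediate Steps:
O(X, H) = ⅒
S = 1789/10 (S = 179 - 1*⅒ = 179 - ⅒ = 1789/10 ≈ 178.90)
q = -170 (q = 7 - 1*177 = 7 - 177 = -170)
(q + S)² = (-170 + 1789/10)² = (89/10)² = 7921/100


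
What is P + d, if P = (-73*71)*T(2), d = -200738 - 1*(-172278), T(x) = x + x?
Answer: -49192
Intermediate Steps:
T(x) = 2*x
d = -28460 (d = -200738 + 172278 = -28460)
P = -20732 (P = (-73*71)*(2*2) = -5183*4 = -20732)
P + d = -20732 - 28460 = -49192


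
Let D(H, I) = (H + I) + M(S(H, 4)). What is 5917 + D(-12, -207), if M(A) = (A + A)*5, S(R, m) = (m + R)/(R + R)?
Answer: 17104/3 ≈ 5701.3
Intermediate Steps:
S(R, m) = (R + m)/(2*R) (S(R, m) = (R + m)/((2*R)) = (R + m)*(1/(2*R)) = (R + m)/(2*R))
M(A) = 10*A (M(A) = (2*A)*5 = 10*A)
D(H, I) = H + I + 5*(4 + H)/H (D(H, I) = (H + I) + 10*((H + 4)/(2*H)) = (H + I) + 10*((4 + H)/(2*H)) = (H + I) + 5*(4 + H)/H = H + I + 5*(4 + H)/H)
5917 + D(-12, -207) = 5917 + (5 - 12 - 207 + 20/(-12)) = 5917 + (5 - 12 - 207 + 20*(-1/12)) = 5917 + (5 - 12 - 207 - 5/3) = 5917 - 647/3 = 17104/3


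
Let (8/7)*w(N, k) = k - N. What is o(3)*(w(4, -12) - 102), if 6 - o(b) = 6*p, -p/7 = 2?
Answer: -10440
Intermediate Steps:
w(N, k) = -7*N/8 + 7*k/8 (w(N, k) = 7*(k - N)/8 = -7*N/8 + 7*k/8)
p = -14 (p = -7*2 = -14)
o(b) = 90 (o(b) = 6 - 6*(-14) = 6 - 1*(-84) = 6 + 84 = 90)
o(3)*(w(4, -12) - 102) = 90*((-7/8*4 + (7/8)*(-12)) - 102) = 90*((-7/2 - 21/2) - 102) = 90*(-14 - 102) = 90*(-116) = -10440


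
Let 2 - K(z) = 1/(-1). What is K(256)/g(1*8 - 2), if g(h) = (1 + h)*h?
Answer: 1/14 ≈ 0.071429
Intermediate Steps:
K(z) = 3 (K(z) = 2 - 1/(-1) = 2 - 1*(-1) = 2 + 1 = 3)
g(h) = h*(1 + h)
K(256)/g(1*8 - 2) = 3/(((1*8 - 2)*(1 + (1*8 - 2)))) = 3/(((8 - 2)*(1 + (8 - 2)))) = 3/((6*(1 + 6))) = 3/((6*7)) = 3/42 = 3*(1/42) = 1/14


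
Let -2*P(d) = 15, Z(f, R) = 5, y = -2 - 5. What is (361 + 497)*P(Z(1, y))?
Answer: -6435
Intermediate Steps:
y = -7
P(d) = -15/2 (P(d) = -½*15 = -15/2)
(361 + 497)*P(Z(1, y)) = (361 + 497)*(-15/2) = 858*(-15/2) = -6435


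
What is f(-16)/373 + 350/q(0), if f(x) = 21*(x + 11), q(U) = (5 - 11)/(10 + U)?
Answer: -653065/1119 ≈ -583.62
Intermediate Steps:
q(U) = -6/(10 + U)
f(x) = 231 + 21*x (f(x) = 21*(11 + x) = 231 + 21*x)
f(-16)/373 + 350/q(0) = (231 + 21*(-16))/373 + 350/((-6/(10 + 0))) = (231 - 336)*(1/373) + 350/((-6/10)) = -105*1/373 + 350/((-6*⅒)) = -105/373 + 350/(-⅗) = -105/373 + 350*(-5/3) = -105/373 - 1750/3 = -653065/1119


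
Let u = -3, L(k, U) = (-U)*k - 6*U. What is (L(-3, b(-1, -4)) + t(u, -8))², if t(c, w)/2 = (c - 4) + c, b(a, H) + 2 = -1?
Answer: 121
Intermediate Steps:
b(a, H) = -3 (b(a, H) = -2 - 1 = -3)
L(k, U) = -6*U - U*k (L(k, U) = -U*k - 6*U = -6*U - U*k)
t(c, w) = -8 + 4*c (t(c, w) = 2*((c - 4) + c) = 2*((-4 + c) + c) = 2*(-4 + 2*c) = -8 + 4*c)
(L(-3, b(-1, -4)) + t(u, -8))² = (-1*(-3)*(6 - 3) + (-8 + 4*(-3)))² = (-1*(-3)*3 + (-8 - 12))² = (9 - 20)² = (-11)² = 121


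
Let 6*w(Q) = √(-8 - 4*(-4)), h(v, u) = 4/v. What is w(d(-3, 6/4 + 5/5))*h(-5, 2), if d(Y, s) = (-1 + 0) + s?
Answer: -4*√2/15 ≈ -0.37712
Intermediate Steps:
d(Y, s) = -1 + s
w(Q) = √2/3 (w(Q) = √(-8 - 4*(-4))/6 = √(-8 + 16)/6 = √8/6 = (2*√2)/6 = √2/3)
w(d(-3, 6/4 + 5/5))*h(-5, 2) = (√2/3)*(4/(-5)) = (√2/3)*(4*(-⅕)) = (√2/3)*(-⅘) = -4*√2/15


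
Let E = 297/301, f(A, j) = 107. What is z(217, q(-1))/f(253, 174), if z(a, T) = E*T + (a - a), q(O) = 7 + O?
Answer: 1782/32207 ≈ 0.055330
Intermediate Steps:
E = 297/301 (E = 297*(1/301) = 297/301 ≈ 0.98671)
z(a, T) = 297*T/301 (z(a, T) = 297*T/301 + (a - a) = 297*T/301 + 0 = 297*T/301)
z(217, q(-1))/f(253, 174) = (297*(7 - 1)/301)/107 = ((297/301)*6)*(1/107) = (1782/301)*(1/107) = 1782/32207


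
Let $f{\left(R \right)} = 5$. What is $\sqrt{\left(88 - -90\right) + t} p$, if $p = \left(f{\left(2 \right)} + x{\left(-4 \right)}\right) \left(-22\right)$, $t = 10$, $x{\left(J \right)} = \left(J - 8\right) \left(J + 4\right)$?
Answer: $- 220 \sqrt{47} \approx -1508.2$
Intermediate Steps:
$x{\left(J \right)} = \left(-8 + J\right) \left(4 + J\right)$
$p = -110$ ($p = \left(5 - \left(16 - 16\right)\right) \left(-22\right) = \left(5 + \left(-32 + 16 + 16\right)\right) \left(-22\right) = \left(5 + 0\right) \left(-22\right) = 5 \left(-22\right) = -110$)
$\sqrt{\left(88 - -90\right) + t} p = \sqrt{\left(88 - -90\right) + 10} \left(-110\right) = \sqrt{\left(88 + 90\right) + 10} \left(-110\right) = \sqrt{178 + 10} \left(-110\right) = \sqrt{188} \left(-110\right) = 2 \sqrt{47} \left(-110\right) = - 220 \sqrt{47}$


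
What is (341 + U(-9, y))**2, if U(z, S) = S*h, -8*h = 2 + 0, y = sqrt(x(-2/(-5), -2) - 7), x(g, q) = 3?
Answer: (682 - I)**2/4 ≈ 1.1628e+5 - 341.0*I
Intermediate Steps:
y = 2*I (y = sqrt(3 - 7) = sqrt(-4) = 2*I ≈ 2.0*I)
h = -1/4 (h = -(2 + 0)/8 = -1/8*2 = -1/4 ≈ -0.25000)
U(z, S) = -S/4 (U(z, S) = S*(-1/4) = -S/4)
(341 + U(-9, y))**2 = (341 - I/2)**2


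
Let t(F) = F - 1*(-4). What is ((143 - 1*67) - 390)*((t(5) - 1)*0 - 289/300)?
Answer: 45373/150 ≈ 302.49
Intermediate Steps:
t(F) = 4 + F (t(F) = F + 4 = 4 + F)
((143 - 1*67) - 390)*((t(5) - 1)*0 - 289/300) = ((143 - 1*67) - 390)*(((4 + 5) - 1)*0 - 289/300) = ((143 - 67) - 390)*((9 - 1)*0 - 289*1/300) = (76 - 390)*(8*0 - 289/300) = -314*(0 - 289/300) = -314*(-289/300) = 45373/150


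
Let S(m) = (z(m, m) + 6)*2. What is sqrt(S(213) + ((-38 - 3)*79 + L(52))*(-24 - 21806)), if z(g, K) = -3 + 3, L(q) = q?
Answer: sqrt(69572222) ≈ 8341.0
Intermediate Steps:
z(g, K) = 0
S(m) = 12 (S(m) = (0 + 6)*2 = 6*2 = 12)
sqrt(S(213) + ((-38 - 3)*79 + L(52))*(-24 - 21806)) = sqrt(12 + ((-38 - 3)*79 + 52)*(-24 - 21806)) = sqrt(12 + (-41*79 + 52)*(-21830)) = sqrt(12 + (-3239 + 52)*(-21830)) = sqrt(12 - 3187*(-21830)) = sqrt(12 + 69572210) = sqrt(69572222)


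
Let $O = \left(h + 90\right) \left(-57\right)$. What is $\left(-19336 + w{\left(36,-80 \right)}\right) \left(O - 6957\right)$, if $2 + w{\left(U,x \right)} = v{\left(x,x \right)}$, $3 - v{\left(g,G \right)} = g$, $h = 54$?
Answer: $292002075$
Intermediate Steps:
$v{\left(g,G \right)} = 3 - g$
$w{\left(U,x \right)} = 1 - x$ ($w{\left(U,x \right)} = -2 - \left(-3 + x\right) = 1 - x$)
$O = -8208$ ($O = \left(54 + 90\right) \left(-57\right) = 144 \left(-57\right) = -8208$)
$\left(-19336 + w{\left(36,-80 \right)}\right) \left(O - 6957\right) = \left(-19336 + \left(1 - -80\right)\right) \left(-8208 - 6957\right) = \left(-19336 + \left(1 + 80\right)\right) \left(-15165\right) = \left(-19336 + 81\right) \left(-15165\right) = \left(-19255\right) \left(-15165\right) = 292002075$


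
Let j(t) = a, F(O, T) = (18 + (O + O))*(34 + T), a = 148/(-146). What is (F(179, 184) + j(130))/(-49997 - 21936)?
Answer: -5983590/5251109 ≈ -1.1395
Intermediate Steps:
a = -74/73 (a = 148*(-1/146) = -74/73 ≈ -1.0137)
F(O, T) = (18 + 2*O)*(34 + T)
j(t) = -74/73
(F(179, 184) + j(130))/(-49997 - 21936) = ((612 + 18*184 + 68*179 + 2*179*184) - 74/73)/(-49997 - 21936) = ((612 + 3312 + 12172 + 65872) - 74/73)/(-71933) = (81968 - 74/73)*(-1/71933) = (5983590/73)*(-1/71933) = -5983590/5251109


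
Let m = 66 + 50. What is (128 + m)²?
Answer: 59536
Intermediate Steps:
m = 116
(128 + m)² = (128 + 116)² = 244² = 59536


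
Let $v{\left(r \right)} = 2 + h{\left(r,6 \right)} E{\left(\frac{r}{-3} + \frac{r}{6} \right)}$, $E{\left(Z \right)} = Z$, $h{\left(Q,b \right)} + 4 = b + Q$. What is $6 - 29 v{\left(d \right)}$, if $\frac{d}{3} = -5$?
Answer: $\frac{1781}{2} \approx 890.5$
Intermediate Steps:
$h{\left(Q,b \right)} = -4 + Q + b$ ($h{\left(Q,b \right)} = -4 + \left(b + Q\right) = -4 + \left(Q + b\right) = -4 + Q + b$)
$d = -15$ ($d = 3 \left(-5\right) = -15$)
$v{\left(r \right)} = 2 - \frac{r \left(2 + r\right)}{6}$ ($v{\left(r \right)} = 2 + \left(-4 + r + 6\right) \left(\frac{r}{-3} + \frac{r}{6}\right) = 2 + \left(2 + r\right) \left(r \left(- \frac{1}{3}\right) + r \frac{1}{6}\right) = 2 + \left(2 + r\right) \left(- \frac{r}{3} + \frac{r}{6}\right) = 2 + \left(2 + r\right) \left(- \frac{r}{6}\right) = 2 - \frac{r \left(2 + r\right)}{6}$)
$6 - 29 v{\left(d \right)} = 6 - 29 \left(2 - - \frac{5 \left(2 - 15\right)}{2}\right) = 6 - 29 \left(2 - \left(- \frac{5}{2}\right) \left(-13\right)\right) = 6 - 29 \left(2 - \frac{65}{2}\right) = 6 - - \frac{1769}{2} = 6 + \frac{1769}{2} = \frac{1781}{2}$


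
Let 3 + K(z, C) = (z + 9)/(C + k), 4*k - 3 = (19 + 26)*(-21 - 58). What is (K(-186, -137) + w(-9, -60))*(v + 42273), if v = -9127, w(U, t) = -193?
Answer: -6653164558/1025 ≈ -6.4909e+6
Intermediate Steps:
k = -888 (k = ¾ + ((19 + 26)*(-21 - 58))/4 = ¾ + (45*(-79))/4 = ¾ + (¼)*(-3555) = ¾ - 3555/4 = -888)
K(z, C) = -3 + (9 + z)/(-888 + C) (K(z, C) = -3 + (z + 9)/(C - 888) = -3 + (9 + z)/(-888 + C))
(K(-186, -137) + w(-9, -60))*(v + 42273) = ((2673 - 186 - 3*(-137))/(-888 - 137) - 193)*(-9127 + 42273) = ((2673 - 186 + 411)/(-1025) - 193)*33146 = (-1/1025*2898 - 193)*33146 = (-2898/1025 - 193)*33146 = -200723/1025*33146 = -6653164558/1025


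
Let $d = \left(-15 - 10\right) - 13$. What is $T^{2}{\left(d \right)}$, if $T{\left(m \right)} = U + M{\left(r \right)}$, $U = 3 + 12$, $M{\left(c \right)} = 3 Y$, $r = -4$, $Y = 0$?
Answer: $225$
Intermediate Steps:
$M{\left(c \right)} = 0$ ($M{\left(c \right)} = 3 \cdot 0 = 0$)
$U = 15$
$d = -38$ ($d = -25 - 13 = -38$)
$T{\left(m \right)} = 15$ ($T{\left(m \right)} = 15 + 0 = 15$)
$T^{2}{\left(d \right)} = 15^{2} = 225$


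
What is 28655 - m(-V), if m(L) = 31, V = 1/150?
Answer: 28624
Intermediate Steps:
V = 1/150 ≈ 0.0066667
28655 - m(-V) = 28655 - 1*31 = 28655 - 31 = 28624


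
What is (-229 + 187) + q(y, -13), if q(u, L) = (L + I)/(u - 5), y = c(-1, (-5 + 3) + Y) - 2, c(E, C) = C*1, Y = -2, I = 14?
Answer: -463/11 ≈ -42.091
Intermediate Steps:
c(E, C) = C
y = -6 (y = ((-5 + 3) - 2) - 2 = (-2 - 2) - 2 = -4 - 2 = -6)
q(u, L) = (14 + L)/(-5 + u) (q(u, L) = (L + 14)/(u - 5) = (14 + L)/(-5 + u))
(-229 + 187) + q(y, -13) = (-229 + 187) + (14 - 13)/(-5 - 6) = -42 + 1/(-11) = -42 - 1/11*1 = -42 - 1/11 = -463/11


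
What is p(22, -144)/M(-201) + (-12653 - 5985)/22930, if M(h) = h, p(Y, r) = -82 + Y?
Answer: -395073/768155 ≈ -0.51431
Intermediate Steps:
p(22, -144)/M(-201) + (-12653 - 5985)/22930 = (-82 + 22)/(-201) + (-12653 - 5985)/22930 = -60*(-1/201) - 18638*1/22930 = 20/67 - 9319/11465 = -395073/768155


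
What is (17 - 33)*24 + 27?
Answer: -357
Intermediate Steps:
(17 - 33)*24 + 27 = -16*24 + 27 = -384 + 27 = -357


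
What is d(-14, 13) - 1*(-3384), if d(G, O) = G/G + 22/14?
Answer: 23706/7 ≈ 3386.6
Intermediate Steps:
d(G, O) = 18/7 (d(G, O) = 1 + 22*(1/14) = 1 + 11/7 = 18/7)
d(-14, 13) - 1*(-3384) = 18/7 - 1*(-3384) = 18/7 + 3384 = 23706/7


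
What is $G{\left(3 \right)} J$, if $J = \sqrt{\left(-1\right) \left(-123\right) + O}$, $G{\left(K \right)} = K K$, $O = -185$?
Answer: $9 i \sqrt{62} \approx 70.866 i$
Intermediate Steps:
$G{\left(K \right)} = K^{2}$
$J = i \sqrt{62}$ ($J = \sqrt{\left(-1\right) \left(-123\right) - 185} = \sqrt{123 - 185} = \sqrt{-62} = i \sqrt{62} \approx 7.874 i$)
$G{\left(3 \right)} J = 3^{2} i \sqrt{62} = 9 i \sqrt{62}$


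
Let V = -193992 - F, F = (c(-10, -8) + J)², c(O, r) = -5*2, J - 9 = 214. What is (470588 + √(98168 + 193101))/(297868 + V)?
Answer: 470588/58507 + √291269/58507 ≈ 8.0525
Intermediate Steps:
J = 223 (J = 9 + 214 = 223)
c(O, r) = -10
F = 45369 (F = (-10 + 223)² = 213² = 45369)
V = -239361 (V = -193992 - 1*45369 = -193992 - 45369 = -239361)
(470588 + √(98168 + 193101))/(297868 + V) = (470588 + √(98168 + 193101))/(297868 - 239361) = (470588 + √291269)/58507 = (470588 + √291269)*(1/58507) = 470588/58507 + √291269/58507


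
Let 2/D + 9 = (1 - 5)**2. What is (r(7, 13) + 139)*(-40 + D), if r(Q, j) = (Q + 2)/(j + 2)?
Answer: -194044/35 ≈ -5544.1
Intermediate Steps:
D = 2/7 (D = 2/(-9 + (1 - 5)**2) = 2/(-9 + (-4)**2) = 2/(-9 + 16) = 2/7 ≈ 0.28571)
r(Q, j) = (2 + Q)/(2 + j)
(r(7, 13) + 139)*(-40 + D) = ((2 + 7)/(2 + 13) + 139)*(-40 + 2/7) = (9/15 + 139)*(-278/7) = ((1/15)*9 + 139)*(-278/7) = (3/5 + 139)*(-278/7) = (698/5)*(-278/7) = -194044/35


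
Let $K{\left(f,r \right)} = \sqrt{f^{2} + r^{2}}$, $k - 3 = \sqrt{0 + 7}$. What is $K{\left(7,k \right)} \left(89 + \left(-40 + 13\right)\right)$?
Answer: $62 \sqrt{65 + 6 \sqrt{7}} \approx 557.57$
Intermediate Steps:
$k = 3 + \sqrt{7}$ ($k = 3 + \sqrt{0 + 7} = 3 + \sqrt{7} \approx 5.6458$)
$K{\left(7,k \right)} \left(89 + \left(-40 + 13\right)\right) = \sqrt{7^{2} + \left(3 + \sqrt{7}\right)^{2}} \left(89 + \left(-40 + 13\right)\right) = \sqrt{49 + \left(3 + \sqrt{7}\right)^{2}} \left(89 - 27\right) = \sqrt{49 + \left(3 + \sqrt{7}\right)^{2}} \cdot 62 = 62 \sqrt{49 + \left(3 + \sqrt{7}\right)^{2}}$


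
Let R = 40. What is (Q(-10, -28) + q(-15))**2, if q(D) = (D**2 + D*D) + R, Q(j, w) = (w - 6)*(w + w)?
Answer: 5731236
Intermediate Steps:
Q(j, w) = 2*w*(-6 + w) (Q(j, w) = (-6 + w)*(2*w) = 2*w*(-6 + w))
q(D) = 40 + 2*D**2 (q(D) = (D**2 + D*D) + 40 = (D**2 + D**2) + 40 = 2*D**2 + 40 = 40 + 2*D**2)
(Q(-10, -28) + q(-15))**2 = (2*(-28)*(-6 - 28) + (40 + 2*(-15)**2))**2 = (2*(-28)*(-34) + (40 + 2*225))**2 = (1904 + (40 + 450))**2 = (1904 + 490)**2 = 2394**2 = 5731236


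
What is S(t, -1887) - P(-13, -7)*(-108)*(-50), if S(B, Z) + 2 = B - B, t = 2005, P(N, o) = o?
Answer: 37798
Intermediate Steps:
S(B, Z) = -2 (S(B, Z) = -2 + (B - B) = -2 + 0 = -2)
S(t, -1887) - P(-13, -7)*(-108)*(-50) = -2 - (-7*(-108))*(-50) = -2 - 756*(-50) = -2 - 1*(-37800) = -2 + 37800 = 37798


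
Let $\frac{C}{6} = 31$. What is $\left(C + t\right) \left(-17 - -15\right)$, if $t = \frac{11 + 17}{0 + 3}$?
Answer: $- \frac{1172}{3} \approx -390.67$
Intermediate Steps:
$C = 186$ ($C = 6 \cdot 31 = 186$)
$t = \frac{28}{3} \approx 9.3333$
$\left(C + t\right) \left(-17 - -15\right) = \left(186 + \frac{28}{3}\right) \left(-17 - -15\right) = \frac{586 \left(-17 + 15\right)}{3} = \frac{586}{3} \left(-2\right) = - \frac{1172}{3}$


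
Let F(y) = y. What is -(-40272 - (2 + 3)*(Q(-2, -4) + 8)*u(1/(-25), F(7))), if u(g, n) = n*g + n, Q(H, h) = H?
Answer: 202368/5 ≈ 40474.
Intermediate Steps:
u(g, n) = n + g*n (u(g, n) = g*n + n = n + g*n)
-(-40272 - (2 + 3)*(Q(-2, -4) + 8)*u(1/(-25), F(7))) = -(-40272 - (2 + 3)*(-2 + 8)*7*(1 + 1/(-25))) = -(-40272 - 5*6*7*(1 - 1/25)) = -(-40272 - 30*7*(24/25)) = -(-40272 - 30*168/25) = -(-40272 - 1*1008/5) = -(-40272 - 1008/5) = -1*(-202368/5) = 202368/5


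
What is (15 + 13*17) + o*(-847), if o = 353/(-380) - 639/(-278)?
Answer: -48809001/52820 ≈ -924.06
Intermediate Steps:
o = 72343/52820 (o = 353*(-1/380) - 639*(-1/278) = -353/380 + 639/278 = 72343/52820 ≈ 1.3696)
(15 + 13*17) + o*(-847) = (15 + 13*17) + (72343/52820)*(-847) = (15 + 221) - 61274521/52820 = 236 - 61274521/52820 = -48809001/52820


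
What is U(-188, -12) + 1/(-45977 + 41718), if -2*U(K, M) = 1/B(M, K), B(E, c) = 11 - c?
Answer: -4657/1695082 ≈ -0.0027474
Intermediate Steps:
U(K, M) = -1/(2*(11 - K))
U(-188, -12) + 1/(-45977 + 41718) = 1/(2*(-11 - 188)) + 1/(-45977 + 41718) = (½)/(-199) + 1/(-4259) = (½)*(-1/199) - 1/4259 = -1/398 - 1/4259 = -4657/1695082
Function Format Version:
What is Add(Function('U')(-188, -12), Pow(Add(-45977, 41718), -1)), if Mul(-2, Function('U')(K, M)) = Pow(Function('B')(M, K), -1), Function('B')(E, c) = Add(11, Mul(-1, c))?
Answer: Rational(-4657, 1695082) ≈ -0.0027474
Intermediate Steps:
Function('U')(K, M) = Mul(Rational(-1, 2), Pow(Add(11, Mul(-1, K)), -1))
Add(Function('U')(-188, -12), Pow(Add(-45977, 41718), -1)) = Add(Mul(Rational(1, 2), Pow(Add(-11, -188), -1)), Pow(Add(-45977, 41718), -1)) = Add(Mul(Rational(1, 2), Pow(-199, -1)), Pow(-4259, -1)) = Add(Mul(Rational(1, 2), Rational(-1, 199)), Rational(-1, 4259)) = Add(Rational(-1, 398), Rational(-1, 4259)) = Rational(-4657, 1695082)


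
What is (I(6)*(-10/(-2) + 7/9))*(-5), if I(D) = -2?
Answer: 520/9 ≈ 57.778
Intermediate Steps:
(I(6)*(-10/(-2) + 7/9))*(-5) = -2*(-10/(-2) + 7/9)*(-5) = -2*(-10*(-1/2) + 7*(1/9))*(-5) = -2*(5 + 7/9)*(-5) = -2*52/9*(-5) = -104/9*(-5) = 520/9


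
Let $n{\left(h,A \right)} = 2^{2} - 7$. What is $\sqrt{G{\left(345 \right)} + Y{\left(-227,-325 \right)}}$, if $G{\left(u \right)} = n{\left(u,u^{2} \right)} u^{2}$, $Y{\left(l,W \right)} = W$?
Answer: $10 i \sqrt{3574} \approx 597.83 i$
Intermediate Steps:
$n{\left(h,A \right)} = -3$ ($n{\left(h,A \right)} = 4 - 7 = -3$)
$G{\left(u \right)} = - 3 u^{2}$
$\sqrt{G{\left(345 \right)} + Y{\left(-227,-325 \right)}} = \sqrt{- 3 \cdot 345^{2} - 325} = \sqrt{\left(-3\right) 119025 - 325} = \sqrt{-357075 - 325} = \sqrt{-357400} = 10 i \sqrt{3574}$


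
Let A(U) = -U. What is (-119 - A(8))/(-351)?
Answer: 37/117 ≈ 0.31624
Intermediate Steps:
(-119 - A(8))/(-351) = (-119 - (-1)*8)/(-351) = (-119 - 1*(-8))*(-1/351) = (-119 + 8)*(-1/351) = -111*(-1/351) = 37/117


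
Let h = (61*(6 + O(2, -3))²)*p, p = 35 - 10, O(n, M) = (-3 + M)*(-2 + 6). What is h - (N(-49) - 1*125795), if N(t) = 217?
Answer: 619678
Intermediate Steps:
O(n, M) = -12 + 4*M (O(n, M) = (-3 + M)*4 = -12 + 4*M)
p = 25
h = 494100 (h = (61*(6 + (-12 + 4*(-3)))²)*25 = (61*(6 + (-12 - 12))²)*25 = (61*(6 - 24)²)*25 = (61*(-18)²)*25 = (61*324)*25 = 19764*25 = 494100)
h - (N(-49) - 1*125795) = 494100 - (217 - 1*125795) = 494100 - (217 - 125795) = 494100 - 1*(-125578) = 494100 + 125578 = 619678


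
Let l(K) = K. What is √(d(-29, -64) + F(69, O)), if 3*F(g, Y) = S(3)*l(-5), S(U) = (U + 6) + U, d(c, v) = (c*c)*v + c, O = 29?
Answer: I*√53873 ≈ 232.11*I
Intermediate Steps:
d(c, v) = c + v*c² (d(c, v) = c²*v + c = v*c² + c = c + v*c²)
S(U) = 6 + 2*U (S(U) = (6 + U) + U = 6 + 2*U)
F(g, Y) = -20 (F(g, Y) = ((6 + 2*3)*(-5))/3 = ((6 + 6)*(-5))/3 = (12*(-5))/3 = (⅓)*(-60) = -20)
√(d(-29, -64) + F(69, O)) = √(-29*(1 - 29*(-64)) - 20) = √(-29*(1 + 1856) - 20) = √(-29*1857 - 20) = √(-53853 - 20) = √(-53873) = I*√53873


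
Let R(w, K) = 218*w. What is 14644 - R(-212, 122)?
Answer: 60860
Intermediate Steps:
14644 - R(-212, 122) = 14644 - 218*(-212) = 14644 - 1*(-46216) = 14644 + 46216 = 60860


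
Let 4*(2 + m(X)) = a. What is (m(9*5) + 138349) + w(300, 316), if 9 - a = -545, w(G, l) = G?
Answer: 277571/2 ≈ 1.3879e+5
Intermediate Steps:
a = 554 (a = 9 - 1*(-545) = 9 + 545 = 554)
m(X) = 273/2 (m(X) = -2 + (1/4)*554 = -2 + 277/2 = 273/2)
(m(9*5) + 138349) + w(300, 316) = (273/2 + 138349) + 300 = 276971/2 + 300 = 277571/2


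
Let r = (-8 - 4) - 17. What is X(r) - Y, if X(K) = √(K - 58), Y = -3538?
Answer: 3538 + I*√87 ≈ 3538.0 + 9.3274*I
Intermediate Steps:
r = -29 (r = -12 - 17 = -29)
X(K) = √(-58 + K)
X(r) - Y = √(-58 - 29) - 1*(-3538) = √(-87) + 3538 = I*√87 + 3538 = 3538 + I*√87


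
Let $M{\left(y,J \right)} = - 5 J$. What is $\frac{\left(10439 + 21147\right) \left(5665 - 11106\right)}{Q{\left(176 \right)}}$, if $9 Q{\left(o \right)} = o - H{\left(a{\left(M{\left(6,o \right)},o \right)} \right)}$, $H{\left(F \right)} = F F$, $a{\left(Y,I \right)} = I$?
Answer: $\frac{773367417}{15400} \approx 50219.0$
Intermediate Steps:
$H{\left(F \right)} = F^{2}$
$Q{\left(o \right)} = - \frac{o^{2}}{9} + \frac{o}{9}$ ($Q{\left(o \right)} = \frac{o - o^{2}}{9} = - \frac{o^{2}}{9} + \frac{o}{9}$)
$\frac{\left(10439 + 21147\right) \left(5665 - 11106\right)}{Q{\left(176 \right)}} = \frac{\left(10439 + 21147\right) \left(5665 - 11106\right)}{\frac{1}{9} \cdot 176 \left(1 - 176\right)} = \frac{31586 \left(-5441\right)}{\frac{1}{9} \cdot 176 \left(1 - 176\right)} = - \frac{171859426}{\frac{1}{9} \cdot 176 \left(-175\right)} = - \frac{171859426}{- \frac{30800}{9}} = \left(-171859426\right) \left(- \frac{9}{30800}\right) = \frac{773367417}{15400}$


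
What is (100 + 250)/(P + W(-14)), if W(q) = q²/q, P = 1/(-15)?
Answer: -5250/211 ≈ -24.882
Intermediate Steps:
P = -1/15 ≈ -0.066667
W(q) = q
(100 + 250)/(P + W(-14)) = (100 + 250)/(-1/15 - 14) = 350/(-211/15) = 350*(-15/211) = -5250/211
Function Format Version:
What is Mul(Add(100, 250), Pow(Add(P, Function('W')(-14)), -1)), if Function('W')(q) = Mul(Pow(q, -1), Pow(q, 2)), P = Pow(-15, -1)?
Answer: Rational(-5250, 211) ≈ -24.882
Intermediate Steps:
P = Rational(-1, 15) ≈ -0.066667
Function('W')(q) = q
Mul(Add(100, 250), Pow(Add(P, Function('W')(-14)), -1)) = Mul(Add(100, 250), Pow(Add(Rational(-1, 15), -14), -1)) = Mul(350, Pow(Rational(-211, 15), -1)) = Mul(350, Rational(-15, 211)) = Rational(-5250, 211)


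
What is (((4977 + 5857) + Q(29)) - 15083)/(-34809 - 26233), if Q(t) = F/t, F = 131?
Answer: 61545/885109 ≈ 0.069534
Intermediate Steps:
Q(t) = 131/t
(((4977 + 5857) + Q(29)) - 15083)/(-34809 - 26233) = (((4977 + 5857) + 131/29) - 15083)/(-34809 - 26233) = ((10834 + 131*(1/29)) - 15083)/(-61042) = ((10834 + 131/29) - 15083)*(-1/61042) = (314317/29 - 15083)*(-1/61042) = -123090/29*(-1/61042) = 61545/885109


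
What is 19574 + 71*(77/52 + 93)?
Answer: 1366671/52 ≈ 26282.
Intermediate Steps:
19574 + 71*(77/52 + 93) = 19574 + 71*(4913/52) = 19574 + 348823/52 = 1366671/52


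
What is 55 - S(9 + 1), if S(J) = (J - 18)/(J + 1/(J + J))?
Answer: 11215/201 ≈ 55.796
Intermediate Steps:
S(J) = (-18 + J)/(J + 1/(2*J))
55 - S(9 + 1) = 55 - 2*(9 + 1)*(-18 + (9 + 1))/(1 + 2*(9 + 1)**2) = 55 - 2*10*(-18 + 10)/(1 + 2*10**2) = 55 - 2*10*(-8)/(1 + 2*100) = 55 - 2*10*(-8)/(1 + 200) = 55 - 2*10*(-8)/201 = 55 - 1*(-160/201) = 55 + 160/201 = 11215/201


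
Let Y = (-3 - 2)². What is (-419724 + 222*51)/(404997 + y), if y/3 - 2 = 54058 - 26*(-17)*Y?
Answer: -45378/66703 ≈ -0.68030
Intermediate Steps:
Y = 25 (Y = (-5)² = 25)
y = 195330 (y = 6 + 3*(54058 - 26*(-17)*25) = 6 + 3*(54058 - (-442)*25) = 6 + 3*(54058 - 1*(-11050)) = 6 + 3*(54058 + 11050) = 6 + 3*65108 = 6 + 195324 = 195330)
(-419724 + 222*51)/(404997 + y) = (-419724 + 222*51)/(404997 + 195330) = (-419724 + 11322)/600327 = -408402*1/600327 = -45378/66703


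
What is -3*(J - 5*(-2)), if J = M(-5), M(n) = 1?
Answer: -33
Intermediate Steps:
J = 1
-3*(J - 5*(-2)) = -3*(1 - 5*(-2)) = -3*(1 + 10) = -3*11 = -33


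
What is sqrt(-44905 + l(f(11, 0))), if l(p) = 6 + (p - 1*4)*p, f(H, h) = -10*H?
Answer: I*sqrt(32359) ≈ 179.89*I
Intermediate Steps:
l(p) = 6 + p*(-4 + p) (l(p) = 6 + (p - 4)*p = 6 + (-4 + p)*p = 6 + p*(-4 + p))
sqrt(-44905 + l(f(11, 0))) = sqrt(-44905 + (6 + (-10*11)**2 - (-40)*11)) = sqrt(-44905 + (6 + (-110)**2 - 4*(-110))) = sqrt(-44905 + (6 + 12100 + 440)) = sqrt(-44905 + 12546) = sqrt(-32359) = I*sqrt(32359)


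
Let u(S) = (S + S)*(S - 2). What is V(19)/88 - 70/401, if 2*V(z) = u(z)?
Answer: 123363/35288 ≈ 3.4959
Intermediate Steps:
u(S) = 2*S*(-2 + S) (u(S) = (2*S)*(-2 + S) = 2*S*(-2 + S))
V(z) = z*(-2 + z) (V(z) = (2*z*(-2 + z))/2 = z*(-2 + z))
V(19)/88 - 70/401 = (19*(-2 + 19))/88 - 70/401 = (19*17)*(1/88) - 70*1/401 = 323*(1/88) - 70/401 = 323/88 - 70/401 = 123363/35288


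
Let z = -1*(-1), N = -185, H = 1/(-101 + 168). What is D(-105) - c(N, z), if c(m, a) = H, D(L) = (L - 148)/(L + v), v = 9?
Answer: 16855/6432 ≈ 2.6205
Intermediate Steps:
H = 1/67 ≈ 0.014925
D(L) = (-148 + L)/(9 + L) (D(L) = (L - 148)/(L + 9) = (-148 + L)/(9 + L))
z = 1
c(m, a) = 1/67
D(-105) - c(N, z) = (-148 - 105)/(9 - 105) - 1*1/67 = -253/(-96) - 1/67 = -1/96*(-253) - 1/67 = 253/96 - 1/67 = 16855/6432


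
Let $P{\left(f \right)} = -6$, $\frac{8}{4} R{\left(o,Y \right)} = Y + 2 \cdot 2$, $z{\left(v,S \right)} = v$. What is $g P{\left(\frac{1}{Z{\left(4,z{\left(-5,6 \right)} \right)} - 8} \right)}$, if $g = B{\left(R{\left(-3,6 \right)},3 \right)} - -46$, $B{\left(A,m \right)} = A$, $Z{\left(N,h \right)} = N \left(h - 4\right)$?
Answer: $-306$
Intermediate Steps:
$R{\left(o,Y \right)} = 2 + \frac{Y}{2}$ ($R{\left(o,Y \right)} = \frac{Y + 2 \cdot 2}{2} = \frac{Y + 4}{2} = \frac{4 + Y}{2} = 2 + \frac{Y}{2}$)
$Z{\left(N,h \right)} = N \left(-4 + h\right)$
$g = 51$ ($g = \left(2 + \frac{1}{2} \cdot 6\right) - -46 = \left(2 + 3\right) + 46 = 5 + 46 = 51$)
$g P{\left(\frac{1}{Z{\left(4,z{\left(-5,6 \right)} \right)} - 8} \right)} = 51 \left(-6\right) = -306$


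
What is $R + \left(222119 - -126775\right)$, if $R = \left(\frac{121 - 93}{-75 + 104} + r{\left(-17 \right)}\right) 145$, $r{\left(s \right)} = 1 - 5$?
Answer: $348454$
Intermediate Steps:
$r{\left(s \right)} = -4$ ($r{\left(s \right)} = 1 - 5 = -4$)
$R = -440$ ($R = \left(\frac{121 - 93}{-75 + 104} - 4\right) 145 = \left(\frac{28}{29} - 4\right) 145 = \left(- \frac{88}{29}\right) 145 = -440$)
$R + \left(222119 - -126775\right) = -440 + \left(222119 - -126775\right) = -440 + \left(222119 + 126775\right) = -440 + 348894 = 348454$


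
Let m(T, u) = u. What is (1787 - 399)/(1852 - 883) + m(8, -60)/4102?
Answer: 2817718/1987419 ≈ 1.4178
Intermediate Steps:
(1787 - 399)/(1852 - 883) + m(8, -60)/4102 = (1787 - 399)/(1852 - 883) - 60/4102 = 1388/969 - 60*1/4102 = 1388*(1/969) - 30/2051 = 1388/969 - 30/2051 = 2817718/1987419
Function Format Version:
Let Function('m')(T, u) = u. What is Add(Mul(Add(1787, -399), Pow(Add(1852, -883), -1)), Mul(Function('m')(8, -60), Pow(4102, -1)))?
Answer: Rational(2817718, 1987419) ≈ 1.4178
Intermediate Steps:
Add(Mul(Add(1787, -399), Pow(Add(1852, -883), -1)), Mul(Function('m')(8, -60), Pow(4102, -1))) = Add(Mul(Add(1787, -399), Pow(Add(1852, -883), -1)), Mul(-60, Pow(4102, -1))) = Add(Mul(1388, Pow(969, -1)), Mul(-60, Rational(1, 4102))) = Add(Mul(1388, Rational(1, 969)), Rational(-30, 2051)) = Add(Rational(1388, 969), Rational(-30, 2051)) = Rational(2817718, 1987419)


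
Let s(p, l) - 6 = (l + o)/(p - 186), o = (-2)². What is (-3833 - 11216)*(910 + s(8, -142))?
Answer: -1227893057/89 ≈ -1.3797e+7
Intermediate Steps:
o = 4
s(p, l) = 6 + (4 + l)/(-186 + p) (s(p, l) = 6 + (l + 4)/(p - 186) = 6 + (4 + l)/(-186 + p))
(-3833 - 11216)*(910 + s(8, -142)) = (-3833 - 11216)*(910 + (-1112 - 142 + 6*8)/(-186 + 8)) = -15049*(910 + (-1112 - 142 + 48)/(-178)) = -15049*(910 - 1/178*(-1206)) = -15049*(910 + 603/89) = -15049*81593/89 = -1227893057/89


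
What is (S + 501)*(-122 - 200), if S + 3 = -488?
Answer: -3220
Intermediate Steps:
S = -491 (S = -3 - 488 = -491)
(S + 501)*(-122 - 200) = (-491 + 501)*(-122 - 200) = 10*(-322) = -3220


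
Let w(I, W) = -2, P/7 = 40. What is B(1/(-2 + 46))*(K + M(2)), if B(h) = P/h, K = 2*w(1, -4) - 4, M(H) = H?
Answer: -73920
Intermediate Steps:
P = 280 (P = 7*40 = 280)
K = -8 (K = 2*(-2) - 4 = -4 - 4 = -8)
B(h) = 280/h
B(1/(-2 + 46))*(K + M(2)) = (280/(1/(-2 + 46)))*(-8 + 2) = (280/(1/44))*(-6) = (280*44)*(-6) = 12320*(-6) = -73920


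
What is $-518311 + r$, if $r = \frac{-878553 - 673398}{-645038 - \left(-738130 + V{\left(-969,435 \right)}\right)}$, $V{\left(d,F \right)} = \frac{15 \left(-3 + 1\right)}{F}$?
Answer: $- \frac{466437887983}{899890} \approx -5.1833 \cdot 10^{5}$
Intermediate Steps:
$V{\left(d,F \right)} = - \frac{30}{F}$ ($V{\left(d,F \right)} = \frac{15 \left(-2\right)}{F} = - \frac{30}{F}$)
$r = - \frac{15002193}{899890}$ ($r = \frac{-878553 - 673398}{-645038 + \left(738130 - - \frac{30}{435}\right)} = - \frac{1551951}{-645038 + \left(738130 - \left(-30\right) \frac{1}{435}\right)} = - \frac{1551951}{-645038 + \left(738130 - - \frac{2}{29}\right)} = - \frac{1551951}{-645038 + \left(738130 + \frac{2}{29}\right)} = - \frac{1551951}{-645038 + \frac{21405772}{29}} = - \frac{1551951}{\frac{2699670}{29}} = \left(-1551951\right) \frac{29}{2699670} = - \frac{15002193}{899890} \approx -16.671$)
$-518311 + r = -518311 - \frac{15002193}{899890} = - \frac{466437887983}{899890}$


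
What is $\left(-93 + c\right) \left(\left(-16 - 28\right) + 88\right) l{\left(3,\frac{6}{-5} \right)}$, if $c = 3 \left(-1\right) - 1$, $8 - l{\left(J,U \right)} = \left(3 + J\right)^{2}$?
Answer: $119504$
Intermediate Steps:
$l{\left(J,U \right)} = 8 - \left(3 + J\right)^{2}$
$c = -4$ ($c = -3 - 1 = -4$)
$\left(-93 + c\right) \left(\left(-16 - 28\right) + 88\right) l{\left(3,\frac{6}{-5} \right)} = \left(-93 - 4\right) \left(\left(-16 - 28\right) + 88\right) \left(8 - \left(3 + 3\right)^{2}\right) = - 97 \left(\left(-16 - 28\right) + 88\right) \left(8 - 6^{2}\right) = - 97 \left(-44 + 88\right) \left(8 - 36\right) = \left(-97\right) 44 \left(8 - 36\right) = \left(-4268\right) \left(-28\right) = 119504$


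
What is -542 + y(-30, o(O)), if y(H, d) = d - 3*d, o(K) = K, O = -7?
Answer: -528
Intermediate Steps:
y(H, d) = -2*d
-542 + y(-30, o(O)) = -542 - 2*(-7) = -542 + 14 = -528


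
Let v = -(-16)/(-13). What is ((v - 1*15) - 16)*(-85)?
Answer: 35615/13 ≈ 2739.6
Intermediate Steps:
v = -16/13 (v = -(-16)*(-1)/13 = -1*16/13 = -16/13 ≈ -1.2308)
((v - 1*15) - 16)*(-85) = ((-16/13 - 1*15) - 16)*(-85) = ((-16/13 - 15) - 16)*(-85) = (-211/13 - 16)*(-85) = -419/13*(-85) = 35615/13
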